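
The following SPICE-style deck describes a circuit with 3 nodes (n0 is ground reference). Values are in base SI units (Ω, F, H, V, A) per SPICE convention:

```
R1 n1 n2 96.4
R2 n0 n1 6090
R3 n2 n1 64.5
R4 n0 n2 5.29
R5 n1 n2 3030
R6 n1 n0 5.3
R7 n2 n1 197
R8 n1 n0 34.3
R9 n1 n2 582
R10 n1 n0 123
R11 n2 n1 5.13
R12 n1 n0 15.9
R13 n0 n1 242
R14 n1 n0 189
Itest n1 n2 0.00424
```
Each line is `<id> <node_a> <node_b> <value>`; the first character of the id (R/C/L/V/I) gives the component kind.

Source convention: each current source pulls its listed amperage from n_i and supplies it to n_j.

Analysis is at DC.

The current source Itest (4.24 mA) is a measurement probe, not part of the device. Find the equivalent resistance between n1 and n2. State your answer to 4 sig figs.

R_eq = 2.910 Ω

MNA unknowns: 2 node voltages V₁..V_2
R1: Y=0.01037 on G[1,2]
R2: Y=0.0001642 on G[0,1]
R3: Y=0.01550 on G[2,1]
R4: Y=0.1890 on G[0,2]
R5: Y=0.0003300 on G[1,2]
R6: Y=0.1887 on G[1,0]
R7: Y=0.005076 on G[2,1]
R8: Y=0.02915 on G[1,0]
R9: Y=0.001718 on G[1,2]
R10: Y=0.008130 on G[1,0]
R11: Y=0.1949 on G[2,1]
R12: Y=0.06289 on G[1,0]
R13: Y=0.004132 on G[0,1]
R14: Y=0.005291 on G[1,0]
Itest: z[1]−=0.00424, z[2]+=0.00424
solve → V1=-0.004784, V2=0.007553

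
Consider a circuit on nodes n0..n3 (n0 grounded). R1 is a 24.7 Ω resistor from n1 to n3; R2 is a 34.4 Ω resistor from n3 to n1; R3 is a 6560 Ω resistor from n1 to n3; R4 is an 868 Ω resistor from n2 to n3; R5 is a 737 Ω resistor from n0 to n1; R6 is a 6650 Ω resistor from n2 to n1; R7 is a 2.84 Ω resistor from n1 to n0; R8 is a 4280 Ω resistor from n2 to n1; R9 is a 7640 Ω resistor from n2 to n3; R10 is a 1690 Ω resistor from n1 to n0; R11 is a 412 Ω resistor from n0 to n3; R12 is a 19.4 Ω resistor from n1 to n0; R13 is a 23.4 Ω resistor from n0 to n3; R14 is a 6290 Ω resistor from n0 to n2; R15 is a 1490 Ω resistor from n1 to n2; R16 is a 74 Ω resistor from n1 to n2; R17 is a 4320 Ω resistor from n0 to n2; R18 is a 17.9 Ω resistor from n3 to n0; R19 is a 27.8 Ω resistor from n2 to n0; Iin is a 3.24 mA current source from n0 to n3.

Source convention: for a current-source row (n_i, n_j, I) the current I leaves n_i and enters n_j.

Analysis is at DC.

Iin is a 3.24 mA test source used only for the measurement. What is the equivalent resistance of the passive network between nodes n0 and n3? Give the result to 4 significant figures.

R_eq = 6.177 Ω

MNA unknowns: 3 node voltages V₁..V_3
R1: Y=0.04049 on G[1,3]
R2: Y=0.02907 on G[3,1]
R3: Y=0.0001524 on G[1,3]
R4: Y=0.001152 on G[2,3]
R5: Y=0.001357 on G[0,1]
R6: Y=0.0001504 on G[2,1]
R7: Y=0.3521 on G[1,0]
R8: Y=0.0002336 on G[2,1]
R9: Y=0.0001309 on G[2,3]
R10: Y=0.0005917 on G[1,0]
R11: Y=0.002427 on G[0,3]
R12: Y=0.05155 on G[1,0]
R13: Y=0.04274 on G[0,3]
R14: Y=0.0001590 on G[0,2]
R15: Y=0.0006711 on G[1,2]
R16: Y=0.01351 on G[1,2]
R17: Y=0.0002315 on G[0,2]
R18: Y=0.05587 on G[3,0]
R19: Y=0.03597 on G[2,0]
Iin: z[0]−=0.00324, z[3]+=0.00324
solve → V1=0.002887, V2=0.001297, V3=0.02001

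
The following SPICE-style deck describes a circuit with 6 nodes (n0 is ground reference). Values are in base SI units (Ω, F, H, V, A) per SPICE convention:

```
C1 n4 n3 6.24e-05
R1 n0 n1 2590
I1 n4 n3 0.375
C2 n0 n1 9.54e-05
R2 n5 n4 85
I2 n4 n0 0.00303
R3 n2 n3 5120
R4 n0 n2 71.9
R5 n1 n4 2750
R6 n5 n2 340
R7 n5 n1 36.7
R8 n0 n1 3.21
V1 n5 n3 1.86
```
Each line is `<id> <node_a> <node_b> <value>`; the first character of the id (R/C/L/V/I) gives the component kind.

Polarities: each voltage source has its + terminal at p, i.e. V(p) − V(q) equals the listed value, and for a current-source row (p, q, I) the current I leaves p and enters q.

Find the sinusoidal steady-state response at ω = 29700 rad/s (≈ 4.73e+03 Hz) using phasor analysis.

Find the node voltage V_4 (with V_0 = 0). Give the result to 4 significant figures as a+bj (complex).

Element admittances at ω=29700 rad/s:
  Y(C1) = 0.000+1.853j S between n4,n3
  Y(R1) = 0.0003861+0.000j S between n0,n1
  I1: injects 0.375 A into n3 (from n4)
  Y(C2) = 0.000+2.833j S between n0,n1
  Y(R2) = 0.01176+0.000j S between n5,n4
  I2: injects 0.00303 A into n0 (from n4)
  Y(R3) = 0.0001953+0.000j S between n2,n3
  Y(R4) = 0.01391+0.000j S between n0,n2
  Y(R5) = 0.0003636+0.000j S between n1,n4
  Y(R6) = 0.002941+0.000j S between n5,n2
  Y(R7) = 0.02725+0.000j S between n5,n1
  Y(R8) = 0.3115+0.000j S between n0,n1
  V1: constraint V(n5)−V(n3) = 1.86
Assemble and solve the 6×6 MNA system:
  V(n1)=-9.690e-05+0.0008924j  V(n2)=-0.03387-0.0002751j  V(n3)=-1.928-0.001495j  V(n4)=-1.930+0.1903j  V(n5)=-0.06826-0.001495j
  i(V1)=-0.01994+0.002325j

-1.930+0.1903j V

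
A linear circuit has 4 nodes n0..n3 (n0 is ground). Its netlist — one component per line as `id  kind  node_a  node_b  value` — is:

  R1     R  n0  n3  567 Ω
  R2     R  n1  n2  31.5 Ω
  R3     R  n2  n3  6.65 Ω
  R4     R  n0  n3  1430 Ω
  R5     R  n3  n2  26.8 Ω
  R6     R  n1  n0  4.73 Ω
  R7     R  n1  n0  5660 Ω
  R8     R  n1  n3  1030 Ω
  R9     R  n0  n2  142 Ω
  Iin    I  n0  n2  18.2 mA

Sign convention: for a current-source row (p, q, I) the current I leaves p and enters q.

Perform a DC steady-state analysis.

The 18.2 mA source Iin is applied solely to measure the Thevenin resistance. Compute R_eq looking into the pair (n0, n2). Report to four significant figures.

R_eq = 26.47 Ω

Apply KCL at each of the 3 non-ground nodes and solve the resulting linear system.
Node n1: branches {R2, R6, R7, R8} → V_1 = 0.06447
Node n2: branches {R2, R3, R5, R9, Iin} → V_2 = 0.4817
Node n3: branches {R1, R3, R4, R5, R8} → V_3 = 0.4734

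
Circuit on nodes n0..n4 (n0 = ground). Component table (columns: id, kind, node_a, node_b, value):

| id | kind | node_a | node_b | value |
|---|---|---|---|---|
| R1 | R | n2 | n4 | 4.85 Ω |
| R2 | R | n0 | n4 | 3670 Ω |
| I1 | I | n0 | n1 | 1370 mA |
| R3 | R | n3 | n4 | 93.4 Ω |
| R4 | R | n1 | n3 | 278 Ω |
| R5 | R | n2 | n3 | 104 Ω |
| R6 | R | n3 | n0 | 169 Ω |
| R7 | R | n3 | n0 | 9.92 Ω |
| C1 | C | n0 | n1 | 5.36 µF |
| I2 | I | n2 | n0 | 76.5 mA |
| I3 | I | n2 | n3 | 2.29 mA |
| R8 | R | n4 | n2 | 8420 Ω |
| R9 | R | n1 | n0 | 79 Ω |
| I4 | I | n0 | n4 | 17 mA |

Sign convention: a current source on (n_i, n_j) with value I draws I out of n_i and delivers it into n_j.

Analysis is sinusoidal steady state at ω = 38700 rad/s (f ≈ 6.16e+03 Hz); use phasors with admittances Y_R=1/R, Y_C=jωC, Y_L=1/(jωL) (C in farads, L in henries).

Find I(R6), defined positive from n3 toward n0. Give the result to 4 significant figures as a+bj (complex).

-0.003043-0.001262j A

MNA unknowns: 4 node voltages V₁..V_4
R1: Y=0.2062+0.000j on G[2,4]
R2: Y=0.0002725+0.000j on G[0,4]
I1: z[0]−=1.37, z[1]+=1.37
R3: Y=0.01071+0.000j on G[3,4]
R4: Y=0.003597+0.000j on G[1,3]
R5: Y=0.009615+0.000j on G[2,3]
R6: Y=0.005917+0.000j on G[3,0]
R7: Y=0.1008+0.000j on G[3,0]
C1: Y=0.000+0.2074j on G[0,1]
I2: z[2]−=0.0765, z[0]+=0.0765
I3: z[2]−=0.00229, z[3]+=0.00229
R8: Y=0.0001188+0.000j on G[4,2]
R9: Y=0.01266+0.000j on G[1,0]
I4: z[0]−=0.017, z[4]+=0.017
solve → V1=0.5100-6.556j, V2=-3.634-0.2105j, V3=-0.5143-0.2132j, V4=-3.397-0.2104j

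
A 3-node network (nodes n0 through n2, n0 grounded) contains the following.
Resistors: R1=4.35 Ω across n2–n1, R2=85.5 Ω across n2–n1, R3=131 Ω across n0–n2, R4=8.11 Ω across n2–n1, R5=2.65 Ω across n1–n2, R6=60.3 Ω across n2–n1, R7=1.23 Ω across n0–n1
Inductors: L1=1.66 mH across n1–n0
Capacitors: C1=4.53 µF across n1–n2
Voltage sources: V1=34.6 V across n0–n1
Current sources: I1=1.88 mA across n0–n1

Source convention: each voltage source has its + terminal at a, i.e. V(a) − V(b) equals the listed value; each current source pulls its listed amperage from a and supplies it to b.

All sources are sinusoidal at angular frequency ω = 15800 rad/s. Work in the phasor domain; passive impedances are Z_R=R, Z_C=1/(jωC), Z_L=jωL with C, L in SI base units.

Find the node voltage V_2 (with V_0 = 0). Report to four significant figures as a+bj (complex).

-34.26-0.03190j V

Element admittances at ω=15800 rad/s:
  Y(R1) = 0.2299+0.000j S between n2,n1
  Y(R2) = 0.01170+0.000j S between n2,n1
  Y(R3) = 0.007634+0.000j S between n0,n2
  Y(L1) = 0.000-0.03813j S between n1,n0
  Y(R4) = 0.1233+0.000j S between n2,n1
  Y(C1) = 0.000+0.07157j S between n1,n2
  Y(R5) = 0.3774+0.000j S between n1,n2
  Y(R6) = 0.01658+0.000j S between n2,n1
  Y(R7) = 0.8130+0.000j S between n0,n1
  V1: constraint V(n0)−V(n1) = 34.6
  I1: injects 0.00188 A into n1 (from n0)
Assemble and solve the 3×3 MNA system:
  V(n1)=-34.60+0.000j  V(n2)=-34.26-0.03190j
  i(V1)=-28.39+1.319j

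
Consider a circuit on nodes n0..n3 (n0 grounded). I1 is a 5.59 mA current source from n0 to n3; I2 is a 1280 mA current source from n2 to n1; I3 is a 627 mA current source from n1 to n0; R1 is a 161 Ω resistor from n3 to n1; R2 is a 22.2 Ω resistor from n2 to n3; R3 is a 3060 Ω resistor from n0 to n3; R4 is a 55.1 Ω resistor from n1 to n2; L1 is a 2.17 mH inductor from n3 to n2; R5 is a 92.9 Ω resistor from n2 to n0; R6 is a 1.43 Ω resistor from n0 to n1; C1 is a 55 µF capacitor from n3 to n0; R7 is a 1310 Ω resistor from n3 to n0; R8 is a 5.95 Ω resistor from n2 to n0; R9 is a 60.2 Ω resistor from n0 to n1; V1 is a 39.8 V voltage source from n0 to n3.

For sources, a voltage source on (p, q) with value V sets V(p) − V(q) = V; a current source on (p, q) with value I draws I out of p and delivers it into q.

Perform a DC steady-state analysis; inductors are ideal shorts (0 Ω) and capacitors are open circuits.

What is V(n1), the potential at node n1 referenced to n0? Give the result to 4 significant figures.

-0.4276 V

Apply KCL at each of the 3 non-ground nodes and solve the resulting linear system.
Node n1: branches {I2, I3, R1, R4, R6, R9} → V_1 = -0.4276
Node n2: branches {I2, R2, R4, L1, R5, R8} → V_2 = -39.80
Node n3: branches {I1, R1, R2, R3, L1, C1, R7, V1} → V_3 = -39.80
Source currents: i(L1)=-6.552, i(V1)=-6.846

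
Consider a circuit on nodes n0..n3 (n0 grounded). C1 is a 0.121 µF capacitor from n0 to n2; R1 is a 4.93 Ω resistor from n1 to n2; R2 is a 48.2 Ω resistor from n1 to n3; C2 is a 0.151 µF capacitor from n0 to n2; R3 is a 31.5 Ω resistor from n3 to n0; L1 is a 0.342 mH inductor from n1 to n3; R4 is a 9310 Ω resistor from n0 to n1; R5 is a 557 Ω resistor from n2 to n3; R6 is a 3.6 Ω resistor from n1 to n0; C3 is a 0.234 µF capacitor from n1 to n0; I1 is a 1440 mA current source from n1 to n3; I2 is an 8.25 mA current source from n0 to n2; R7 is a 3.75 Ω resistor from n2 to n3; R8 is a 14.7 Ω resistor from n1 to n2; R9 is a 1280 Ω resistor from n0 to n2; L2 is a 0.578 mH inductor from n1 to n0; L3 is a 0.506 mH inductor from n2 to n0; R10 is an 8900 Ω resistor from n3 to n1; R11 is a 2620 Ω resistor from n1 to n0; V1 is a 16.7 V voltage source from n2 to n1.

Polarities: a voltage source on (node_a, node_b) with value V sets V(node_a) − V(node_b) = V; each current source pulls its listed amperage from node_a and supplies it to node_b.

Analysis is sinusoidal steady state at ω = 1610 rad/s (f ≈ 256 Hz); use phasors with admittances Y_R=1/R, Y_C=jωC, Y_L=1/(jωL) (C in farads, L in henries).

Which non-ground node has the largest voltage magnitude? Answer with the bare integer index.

3

MNA unknowns: 3 node voltages V₁..V_3 plus 1 source current (V1)
C1: Y=0.000+0.0001948j on G[0,2]
R1: Y=0.2028+0.000j on G[1,2]
R2: Y=0.02075+0.000j on G[1,3]
C2: Y=0.000+0.0002431j on G[0,2]
R3: Y=0.03175+0.000j on G[3,0]
L1: Y=0.000-1.816j on G[1,3]
R4: Y=0.0001074+0.000j on G[0,1]
R5: Y=0.001795+0.000j on G[2,3]
R6: Y=0.2778+0.000j on G[1,0]
C3: Y=0.000+0.0003767j on G[1,0]
I1: z[1]−=1.44, z[3]+=1.44
I2: z[0]−=0.00825, z[2]+=0.00825
R7: Y=0.2667+0.000j on G[2,3]
R8: Y=0.06803+0.000j on G[1,2]
R9: Y=0.0007813+0.000j on G[0,2]
L2: Y=0.000-1.075j on G[1,0]
L3: Y=0.000-1.228j on G[2,0]
R10: Y=0.0001124+0.000j on G[3,1]
R11: Y=0.0003817+0.000j on G[1,0]
V1: row V2−V1=16.7, i_V1 at 2,1
solve → V1=-8.702+1.165j, V2=7.998+1.165j, V3=-8.097+4.471j
aux → i_V1=-10.27+10.70j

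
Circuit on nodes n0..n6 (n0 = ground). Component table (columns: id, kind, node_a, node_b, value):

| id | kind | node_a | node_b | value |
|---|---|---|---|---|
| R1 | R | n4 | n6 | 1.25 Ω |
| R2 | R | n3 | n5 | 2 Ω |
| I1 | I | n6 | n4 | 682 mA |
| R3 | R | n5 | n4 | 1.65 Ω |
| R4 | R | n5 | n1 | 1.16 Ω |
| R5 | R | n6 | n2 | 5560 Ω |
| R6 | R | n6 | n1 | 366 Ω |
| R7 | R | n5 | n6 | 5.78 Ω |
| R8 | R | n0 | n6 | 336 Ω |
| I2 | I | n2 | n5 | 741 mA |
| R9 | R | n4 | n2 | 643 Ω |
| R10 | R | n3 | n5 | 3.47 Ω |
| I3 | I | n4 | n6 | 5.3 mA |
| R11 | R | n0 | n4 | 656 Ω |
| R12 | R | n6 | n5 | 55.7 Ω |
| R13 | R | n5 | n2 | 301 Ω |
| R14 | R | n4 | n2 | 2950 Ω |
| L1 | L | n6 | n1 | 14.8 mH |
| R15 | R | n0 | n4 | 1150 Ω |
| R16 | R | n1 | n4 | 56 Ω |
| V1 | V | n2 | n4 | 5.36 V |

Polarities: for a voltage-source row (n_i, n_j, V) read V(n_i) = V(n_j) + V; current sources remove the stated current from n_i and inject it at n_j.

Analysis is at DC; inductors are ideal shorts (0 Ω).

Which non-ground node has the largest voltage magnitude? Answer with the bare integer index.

Apply KCL at each of the 6 non-ground nodes and solve the resulting linear system.
Node n1: branches {R4, R6, L1, R16} → V_1 = -0.07215
Node n2: branches {R5, I2, R9, R13, R14, V1} → V_2 = 5.450
Node n3: branches {R2, R10} → V_3 = 0.4436
Node n4: branches {R1, I1, R3, R9, I3, R11, R14, R15, R16, V1} → V_4 = 0.08970
Node n5: branches {R2, R3, R4, R7, I2, R10, R12, R13} → V_5 = 0.4436
Node n6: branches {R1, I1, R5, R6, R7, R8, I3, R12, L1} → V_6 = -0.07215
Source currents: i(L1)=-0.4475, i(V1)=-0.7688

2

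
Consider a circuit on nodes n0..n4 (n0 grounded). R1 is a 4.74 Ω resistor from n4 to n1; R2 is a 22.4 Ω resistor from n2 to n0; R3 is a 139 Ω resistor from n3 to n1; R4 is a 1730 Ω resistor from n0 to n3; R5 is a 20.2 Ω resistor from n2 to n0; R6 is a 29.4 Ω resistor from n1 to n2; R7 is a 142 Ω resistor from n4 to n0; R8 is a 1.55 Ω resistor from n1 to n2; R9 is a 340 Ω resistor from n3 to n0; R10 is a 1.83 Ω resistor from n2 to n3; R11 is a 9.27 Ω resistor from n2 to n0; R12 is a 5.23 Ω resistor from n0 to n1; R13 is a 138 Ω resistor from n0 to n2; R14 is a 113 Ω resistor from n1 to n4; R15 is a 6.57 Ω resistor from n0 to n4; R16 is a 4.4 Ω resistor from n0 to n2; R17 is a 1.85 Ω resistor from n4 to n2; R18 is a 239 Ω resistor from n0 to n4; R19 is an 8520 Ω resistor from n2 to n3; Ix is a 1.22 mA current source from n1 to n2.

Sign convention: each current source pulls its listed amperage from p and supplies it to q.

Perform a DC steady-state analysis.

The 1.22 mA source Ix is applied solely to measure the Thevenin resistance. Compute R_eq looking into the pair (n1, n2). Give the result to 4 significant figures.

R_eq = 1.025 Ω

Apply KCL at each of the 4 non-ground nodes and solve the resulting linear system.
Node n1: branches {R1, R3, R6, R8, R12, R14, Ix} → V_1 = -0.0008745
Node n2: branches {R2, R5, R6, R8, R10, R11, R13, R16, R17, R19, Ix} → V_2 = 0.0003757
Node n3: branches {R3, R4, R9, R10, R19} → V_3 = 0.0003572
Node n4: branches {R1, R7, R14, R15, R17, R18} → V_4 = 1.177e-05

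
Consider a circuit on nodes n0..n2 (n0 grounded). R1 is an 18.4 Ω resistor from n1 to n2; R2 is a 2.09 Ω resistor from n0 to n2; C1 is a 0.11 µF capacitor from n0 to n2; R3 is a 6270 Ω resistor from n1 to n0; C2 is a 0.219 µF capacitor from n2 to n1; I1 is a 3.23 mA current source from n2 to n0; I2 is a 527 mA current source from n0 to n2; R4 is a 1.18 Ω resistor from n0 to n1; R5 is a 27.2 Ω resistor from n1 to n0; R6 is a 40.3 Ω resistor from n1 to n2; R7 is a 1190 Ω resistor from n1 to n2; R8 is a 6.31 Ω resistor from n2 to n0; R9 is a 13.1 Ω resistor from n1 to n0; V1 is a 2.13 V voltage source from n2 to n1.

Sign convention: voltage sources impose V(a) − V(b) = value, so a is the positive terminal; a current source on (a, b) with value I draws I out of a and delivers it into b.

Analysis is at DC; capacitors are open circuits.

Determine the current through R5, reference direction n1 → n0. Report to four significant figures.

-0.01917 A

Apply KCL at each of the 2 non-ground nodes and solve the resulting linear system.
Node n1: branches {R1, R3, C2, R4, R5, R6, R7, R9, V1} → V_1 = -0.5213
Node n2: branches {R1, R2, C1, C2, I1, I2, R6, R7, R8, V1} → V_2 = 1.609
Source currents: i(V1)=-0.6713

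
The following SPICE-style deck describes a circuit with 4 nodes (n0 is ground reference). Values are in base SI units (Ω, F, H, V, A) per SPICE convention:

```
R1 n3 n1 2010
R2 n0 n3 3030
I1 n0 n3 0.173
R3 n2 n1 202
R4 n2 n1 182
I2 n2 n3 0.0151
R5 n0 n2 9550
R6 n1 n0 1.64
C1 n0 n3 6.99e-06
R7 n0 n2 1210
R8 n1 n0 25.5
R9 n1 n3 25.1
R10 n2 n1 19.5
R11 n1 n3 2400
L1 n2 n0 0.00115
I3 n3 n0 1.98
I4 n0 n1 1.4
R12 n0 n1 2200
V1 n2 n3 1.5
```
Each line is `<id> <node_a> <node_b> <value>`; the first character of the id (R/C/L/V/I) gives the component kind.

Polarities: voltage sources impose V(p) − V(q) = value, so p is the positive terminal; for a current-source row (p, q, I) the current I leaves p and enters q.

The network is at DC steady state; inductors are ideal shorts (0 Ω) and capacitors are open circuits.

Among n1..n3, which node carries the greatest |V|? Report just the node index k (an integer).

Element admittances at DC:
  Y(R1) = 0.0004975 S between n3,n1
  Y(R2) = 0.0003300 S between n0,n3
  I1: injects 0.173 A into n3 (from n0)
  Y(R3) = 0.004950 S between n2,n1
  Y(R4) = 0.005495 S between n2,n1
  I2: injects 0.0151 A into n3 (from n2)
  Y(R5) = 0.0001047 S between n0,n2
  Y(R6) = 0.6098 S between n1,n0
  Y(C1) = 0.000 S between n0,n3
  Y(R7) = 0.0008264 S between n0,n2
  Y(R8) = 0.03922 S between n1,n0
  Y(R9) = 0.03984 S between n1,n3
  Y(R10) = 0.05128 S between n2,n1
  Y(R11) = 0.0004167 S between n1,n3
  L1: short n2↔n0 (DC inductor)
  I3: injects 1.98 A into n0 (from n3)
  I4: injects 1.4 A into n1 (from n0)
  Y(R12) = 0.0004545 S between n0,n1
  V1: constraint V(n2)−V(n3) = 1.5
Assemble and solve the 5×5 MNA system:
  V(n1)=1.781  V(n2)=0.000  V(n3)=-1.500
  i(L1)=-1.563  i(V1)=1.658

1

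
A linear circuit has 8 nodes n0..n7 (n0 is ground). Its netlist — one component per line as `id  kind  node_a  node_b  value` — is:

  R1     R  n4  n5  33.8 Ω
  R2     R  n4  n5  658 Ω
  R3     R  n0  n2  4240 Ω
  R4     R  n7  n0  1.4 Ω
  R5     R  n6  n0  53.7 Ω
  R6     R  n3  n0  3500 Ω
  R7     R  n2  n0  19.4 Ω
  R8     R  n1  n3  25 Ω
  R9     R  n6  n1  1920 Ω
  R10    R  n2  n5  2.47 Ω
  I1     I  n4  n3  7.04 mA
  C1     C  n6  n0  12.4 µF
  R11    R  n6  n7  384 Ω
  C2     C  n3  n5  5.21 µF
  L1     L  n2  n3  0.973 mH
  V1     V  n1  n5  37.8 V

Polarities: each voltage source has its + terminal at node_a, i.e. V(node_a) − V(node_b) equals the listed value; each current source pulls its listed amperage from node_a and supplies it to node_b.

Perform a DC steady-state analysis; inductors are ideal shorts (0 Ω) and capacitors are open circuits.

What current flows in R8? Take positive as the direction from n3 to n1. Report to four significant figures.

MNA unknowns: 7 node voltages V₁..V_7 plus 2 source currents (L1, V1)
R1: Y=0.02959 on G[4,5]
R2: Y=0.001520 on G[4,5]
R3: Y=0.0002358 on G[0,2]
R4: Y=0.7143 on G[7,0]
R5: Y=0.01862 on G[6,0]
R6: Y=0.0002857 on G[3,0]
R7: Y=0.05155 on G[2,0]
R8: Y=0.04000 on G[1,3]
R9: Y=0.0005208 on G[6,1]
R10: Y=0.4049 on G[2,5]
I1: z[4]−=0.00704, z[3]+=0.00704
C1: Y=0.000 on G[6,0]
R11: Y=0.002604 on G[6,7]
C2: Y=0.000 on G[3,5]
L1: row V2−V3=0, i_L1 at 2,3
V1: row V1−V5=37.8, i_V1 at 1,5
solve → V1=34.01, V2=-0.3321, V3=-0.3321, V4=-4.012, V5=-3.786, V6=0.8150, V7=0.002961
aux → i_L1=-1.381, i_V1=-1.391

-1.374 A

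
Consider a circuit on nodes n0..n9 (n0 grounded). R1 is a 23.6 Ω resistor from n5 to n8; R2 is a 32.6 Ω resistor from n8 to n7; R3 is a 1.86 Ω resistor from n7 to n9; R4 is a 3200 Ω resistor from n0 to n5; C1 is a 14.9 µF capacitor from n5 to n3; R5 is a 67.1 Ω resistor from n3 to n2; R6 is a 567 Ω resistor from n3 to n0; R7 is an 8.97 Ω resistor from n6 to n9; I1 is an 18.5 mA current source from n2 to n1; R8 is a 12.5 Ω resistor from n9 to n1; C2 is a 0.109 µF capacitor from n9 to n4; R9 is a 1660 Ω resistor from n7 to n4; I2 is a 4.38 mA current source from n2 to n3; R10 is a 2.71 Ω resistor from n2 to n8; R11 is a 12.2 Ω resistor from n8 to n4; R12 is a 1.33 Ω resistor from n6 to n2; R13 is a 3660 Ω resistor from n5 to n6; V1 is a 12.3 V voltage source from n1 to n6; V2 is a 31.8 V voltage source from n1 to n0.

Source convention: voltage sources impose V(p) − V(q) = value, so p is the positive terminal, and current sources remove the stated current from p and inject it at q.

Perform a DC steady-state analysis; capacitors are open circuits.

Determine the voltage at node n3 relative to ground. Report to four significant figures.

17.78 V

Element admittances at DC:
  Y(R1) = 0.04237 S between n5,n8
  Y(R2) = 0.03067 S between n8,n7
  Y(R3) = 0.5376 S between n7,n9
  Y(R4) = 0.0003125 S between n0,n5
  Y(C1) = 0.000 S between n5,n3
  Y(R5) = 0.01490 S between n3,n2
  Y(R6) = 0.001764 S between n3,n0
  Y(R7) = 0.1115 S between n6,n9
  I1: injects 0.0185 A into n1 (from n2)
  Y(R8) = 0.08000 S between n9,n1
  Y(C2) = 0.000 S between n9,n4
  Y(R9) = 0.0006024 S between n7,n4
  I2: injects 0.00438 A into n3 (from n2)
  Y(R10) = 0.3690 S between n2,n8
  Y(R11) = 0.08197 S between n8,n4
  Y(R12) = 0.7519 S between n6,n2
  Y(R13) = 0.0002732 S between n5,n6
  V1: constraint V(n1)−V(n6) = 12.3
  V2: constraint V(n1)−V(n0) = 31.8
Assemble and solve the 11×11 MNA system:
  V(n1)=31.80  V(n2)=19.59  V(n3)=17.78  V(n4)=19.93  V(n5)=19.75  V(n6)=19.50  V(n7)=23.78  V(n8)=19.90  V(n9)=24.01
  i(V1)=-0.5676  i(V2)=-0.03752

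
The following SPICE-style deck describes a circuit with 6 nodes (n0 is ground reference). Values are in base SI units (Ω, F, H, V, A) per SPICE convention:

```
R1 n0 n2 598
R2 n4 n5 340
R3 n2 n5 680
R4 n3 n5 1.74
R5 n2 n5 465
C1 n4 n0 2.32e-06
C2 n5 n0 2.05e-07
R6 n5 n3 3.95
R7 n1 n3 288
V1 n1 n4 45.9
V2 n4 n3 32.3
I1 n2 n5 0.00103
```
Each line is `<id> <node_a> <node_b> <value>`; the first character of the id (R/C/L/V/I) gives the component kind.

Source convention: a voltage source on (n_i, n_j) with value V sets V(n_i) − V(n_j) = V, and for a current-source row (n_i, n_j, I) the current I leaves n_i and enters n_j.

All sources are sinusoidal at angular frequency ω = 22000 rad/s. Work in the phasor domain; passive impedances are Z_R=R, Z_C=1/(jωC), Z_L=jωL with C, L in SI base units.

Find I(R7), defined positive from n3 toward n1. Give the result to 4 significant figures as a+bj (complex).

Element admittances at ω=22000 rad/s:
  Y(R1) = 0.001672+0.000j S between n0,n2
  Y(R2) = 0.002941+0.000j S between n4,n5
  Y(R3) = 0.001471+0.000j S between n2,n5
  Y(R4) = 0.5747+0.000j S between n3,n5
  Y(R5) = 0.002151+0.000j S between n2,n5
  Y(C1) = 0.000+0.05104j S between n4,n0
  Y(C2) = 0.000+0.004510j S between n5,n0
  Y(R6) = 0.2532+0.000j S between n5,n3
  Y(R7) = 0.003472+0.000j S between n1,n3
  V1: constraint V(n1)−V(n4) = 45.9
  V2: constraint V(n4)−V(n3) = 32.3
  I1: injects 0.00103 A into n5 (from n2)
Assemble and solve the 7×7 MNA system:
  V(n1)=48.52-0.6270j  V(n2)=-20.39-0.3188j  V(n3)=-29.68-0.6270j  V(n4)=2.620-0.6270j  V(n5)=-29.53-0.4661j
  i(V1)=-0.2715+0.000j  i(V2)=-0.3981-0.1332j

-0.2715+0.000j A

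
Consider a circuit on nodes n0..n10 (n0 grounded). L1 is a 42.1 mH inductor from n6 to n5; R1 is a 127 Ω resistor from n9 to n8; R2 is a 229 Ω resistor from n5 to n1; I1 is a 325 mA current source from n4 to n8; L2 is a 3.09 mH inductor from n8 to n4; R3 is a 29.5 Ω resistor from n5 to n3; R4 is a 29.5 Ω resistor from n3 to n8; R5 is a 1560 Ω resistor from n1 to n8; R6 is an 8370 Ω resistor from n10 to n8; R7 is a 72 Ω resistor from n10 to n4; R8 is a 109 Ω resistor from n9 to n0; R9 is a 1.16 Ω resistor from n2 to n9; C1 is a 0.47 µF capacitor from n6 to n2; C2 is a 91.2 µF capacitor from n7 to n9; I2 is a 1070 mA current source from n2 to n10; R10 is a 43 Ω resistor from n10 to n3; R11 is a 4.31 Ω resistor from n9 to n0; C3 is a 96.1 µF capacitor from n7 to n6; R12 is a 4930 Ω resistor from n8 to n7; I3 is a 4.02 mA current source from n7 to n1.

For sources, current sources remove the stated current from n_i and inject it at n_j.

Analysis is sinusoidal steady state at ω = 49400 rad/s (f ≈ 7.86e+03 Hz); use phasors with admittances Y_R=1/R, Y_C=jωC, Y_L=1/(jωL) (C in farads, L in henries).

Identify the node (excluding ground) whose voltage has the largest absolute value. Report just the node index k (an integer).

Element admittances at ω=49400 rad/s:
  Y(L1) = 0.000-0.0004808j S between n6,n5
  Y(R1) = 0.007874+0.000j S between n9,n8
  Y(R2) = 0.004367+0.000j S between n5,n1
  I1: injects 0.325 A into n8 (from n4)
  Y(L2) = 0.000-0.006551j S between n8,n4
  Y(R3) = 0.03390+0.000j S between n5,n3
  Y(R4) = 0.03390+0.000j S between n3,n8
  Y(R5) = 0.0006410+0.000j S between n1,n8
  Y(R6) = 0.0001195+0.000j S between n10,n8
  Y(R7) = 0.01389+0.000j S between n10,n4
  Y(R8) = 0.009174+0.000j S between n9,n0
  Y(R9) = 0.8621+0.000j S between n2,n9
  Y(C1) = 0.000+0.02322j S between n6,n2
  Y(C2) = 0.000+4.505j S between n7,n9
  I2: injects 1.07 A into n10 (from n2)
  Y(R10) = 0.02326+0.000j S between n10,n3
  Y(R11) = 0.2320+0.000j S between n9,n0
  Y(C3) = 0.000+4.747j S between n7,n6
  Y(R12) = 0.0002028+0.000j S between n8,n7
  I3: injects 0.00402 A into n1 (from n7)
Assemble and solve the 10×10 MNA system:
  V(n1)=148.5+14.90j  V(n2)=-1.240+0.03225j  V(n3)=150.4+13.76j  V(n4)=146.8+24.83j  V(n5)=149.9+15.78j  V(n6)=-0.04282-0.007933j  V(n7)=-0.02178-0.006531j  V(n8)=132.0+8.929j  V(n9)=0.000+0.000j  V(n10)=177.7+17.87j

10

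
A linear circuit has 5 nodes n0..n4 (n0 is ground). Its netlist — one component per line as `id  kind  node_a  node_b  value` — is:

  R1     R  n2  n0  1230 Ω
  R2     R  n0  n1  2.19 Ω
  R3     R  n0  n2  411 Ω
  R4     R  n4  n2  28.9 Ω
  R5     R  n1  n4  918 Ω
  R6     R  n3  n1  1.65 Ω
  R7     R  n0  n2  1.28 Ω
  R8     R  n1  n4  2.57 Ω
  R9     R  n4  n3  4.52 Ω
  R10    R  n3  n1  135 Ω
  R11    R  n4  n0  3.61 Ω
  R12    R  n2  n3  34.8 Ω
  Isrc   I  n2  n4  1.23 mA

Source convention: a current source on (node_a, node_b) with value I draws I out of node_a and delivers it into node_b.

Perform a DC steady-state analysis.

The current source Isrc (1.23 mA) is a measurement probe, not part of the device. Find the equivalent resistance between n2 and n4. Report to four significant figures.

R_eq = 2.722 Ω

MNA unknowns: 4 node voltages V₁..V_4
R1: Y=0.0008130 on G[2,0]
R2: Y=0.4566 on G[0,1]
R3: Y=0.002433 on G[0,2]
R4: Y=0.03460 on G[4,2]
R5: Y=0.001089 on G[1,4]
R6: Y=0.6061 on G[3,1]
R7: Y=0.7812 on G[0,2]
R8: Y=0.3891 on G[1,4]
R9: Y=0.2212 on G[4,3]
R10: Y=0.007407 on G[3,1]
R11: Y=0.2770 on G[4,0]
R12: Y=0.02874 on G[2,3]
Isrc: z[2]−=0.00123, z[4]+=0.00123
solve → V1=0.001053, V2=-0.001327, V3=0.001222, V4=0.002021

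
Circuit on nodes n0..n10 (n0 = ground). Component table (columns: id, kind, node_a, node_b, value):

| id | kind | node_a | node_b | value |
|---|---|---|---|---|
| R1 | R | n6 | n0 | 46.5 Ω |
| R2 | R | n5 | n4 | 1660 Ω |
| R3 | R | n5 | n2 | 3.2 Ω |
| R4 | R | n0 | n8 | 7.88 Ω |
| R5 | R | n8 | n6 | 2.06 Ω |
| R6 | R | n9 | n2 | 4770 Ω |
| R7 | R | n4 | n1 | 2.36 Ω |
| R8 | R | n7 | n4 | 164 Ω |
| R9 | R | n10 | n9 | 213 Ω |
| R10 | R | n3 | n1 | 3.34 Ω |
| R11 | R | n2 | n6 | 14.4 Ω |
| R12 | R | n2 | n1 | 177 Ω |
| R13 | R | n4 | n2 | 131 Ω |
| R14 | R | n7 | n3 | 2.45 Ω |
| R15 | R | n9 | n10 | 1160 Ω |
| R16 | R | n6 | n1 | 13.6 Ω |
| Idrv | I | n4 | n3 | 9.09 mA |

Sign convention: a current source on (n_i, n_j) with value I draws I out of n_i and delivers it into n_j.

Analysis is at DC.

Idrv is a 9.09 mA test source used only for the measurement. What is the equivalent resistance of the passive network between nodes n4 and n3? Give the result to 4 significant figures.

R_eq = 5.476 Ω

Element admittances at DC:
  Y(R1) = 0.02151 S between n6,n0
  Y(R2) = 0.0006024 S between n5,n4
  Y(R3) = 0.3125 S between n5,n2
  Y(R4) = 0.1269 S between n0,n8
  Y(R5) = 0.4854 S between n8,n6
  Y(R6) = 0.0002096 S between n9,n2
  Y(R7) = 0.4237 S between n4,n1
  Y(R8) = 0.006098 S between n7,n4
  Y(R9) = 0.004695 S between n10,n9
  Y(R10) = 0.2994 S between n3,n1
  Y(R11) = 0.06944 S between n2,n6
  Y(R12) = 0.005650 S between n2,n1
  Y(R13) = 0.007634 S between n4,n2
  Y(R14) = 0.4082 S between n7,n3
  Y(R15) = 0.0008621 S between n9,n10
  Y(R16) = 0.07353 S between n6,n1
  Idrv: injects 0.00909 A into n3 (from n4)
Assemble and solve the 10×10 MNA system:
  V(n1)=0.001646  V(n2)=-0.001743  V(n3)=0.03101  V(n4)=-0.01877  V(n5)=-0.001776  V(n6)=0.000  V(n7)=0.03028  V(n8)=0.000  V(n9)=-0.001743  V(n10)=-0.001743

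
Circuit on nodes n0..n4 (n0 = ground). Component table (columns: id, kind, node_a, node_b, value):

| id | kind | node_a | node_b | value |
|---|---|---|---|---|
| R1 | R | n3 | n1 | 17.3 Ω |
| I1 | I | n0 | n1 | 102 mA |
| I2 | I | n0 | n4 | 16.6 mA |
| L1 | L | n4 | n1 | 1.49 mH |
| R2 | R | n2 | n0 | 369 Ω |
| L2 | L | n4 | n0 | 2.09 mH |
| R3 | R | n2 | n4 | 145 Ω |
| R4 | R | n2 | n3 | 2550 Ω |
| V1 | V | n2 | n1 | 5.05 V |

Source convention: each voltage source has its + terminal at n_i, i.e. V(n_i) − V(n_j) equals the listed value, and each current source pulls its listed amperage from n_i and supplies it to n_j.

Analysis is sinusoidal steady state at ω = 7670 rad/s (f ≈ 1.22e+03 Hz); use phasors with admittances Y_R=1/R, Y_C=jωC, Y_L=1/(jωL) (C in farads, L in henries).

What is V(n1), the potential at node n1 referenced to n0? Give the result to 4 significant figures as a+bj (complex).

Apply KCL at each of the 4 non-ground nodes and solve the resulting linear system.
Node n1: branches {R1, I1, L1, V1} → V_1 = 0.2157+2.268j
Node n2: branches {R2, R3, R4, V1} → V_2 = 5.266+2.268j
Node n3: branches {R1, R4} → V_3 = 0.2497+2.268j
Node n4: branches {I2, L1, L2, R3} → V_4 = 0.09852+1.672j
Source currents: i(V1)=-0.05187-0.01025j

0.2157+2.268j V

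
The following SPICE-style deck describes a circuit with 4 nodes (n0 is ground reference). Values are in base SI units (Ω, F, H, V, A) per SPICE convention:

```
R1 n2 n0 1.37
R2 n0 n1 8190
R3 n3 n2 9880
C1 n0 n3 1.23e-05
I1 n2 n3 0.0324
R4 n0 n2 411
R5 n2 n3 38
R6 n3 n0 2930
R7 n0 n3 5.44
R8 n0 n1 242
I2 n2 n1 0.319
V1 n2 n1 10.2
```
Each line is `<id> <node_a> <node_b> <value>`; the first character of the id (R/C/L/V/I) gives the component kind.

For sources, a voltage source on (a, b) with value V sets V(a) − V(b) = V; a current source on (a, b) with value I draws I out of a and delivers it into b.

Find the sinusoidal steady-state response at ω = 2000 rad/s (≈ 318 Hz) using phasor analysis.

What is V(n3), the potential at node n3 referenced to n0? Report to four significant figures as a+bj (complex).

Element admittances at ω=2000 rad/s:
  Y(R1) = 0.7299+0.000j S between n2,n0
  Y(R2) = 0.0001221+0.000j S between n0,n1
  Y(R3) = 0.0001012+0.000j S between n3,n2
  Y(C1) = 0.000+0.02460j S between n0,n3
  I1: injects 0.0324 A into n3 (from n2)
  Y(R4) = 0.002433+0.000j S between n0,n2
  Y(R5) = 0.02632+0.000j S between n2,n3
  Y(R6) = 0.0003413+0.000j S between n3,n0
  Y(R7) = 0.1838+0.000j S between n0,n3
  Y(R8) = 0.004132+0.000j S between n0,n1
  I2: injects 0.319 A into n1 (from n2)
  V1: constraint V(n2)−V(n1) = 10.2
Assemble and solve the 4×4 MNA system:
  V(n1)=-10.18-0.0006265j  V(n2)=0.01975-0.0006265j  V(n3)=0.1542-0.01809j
  i(V1)=-0.3623-2.665e-06j

0.1542-0.01809j V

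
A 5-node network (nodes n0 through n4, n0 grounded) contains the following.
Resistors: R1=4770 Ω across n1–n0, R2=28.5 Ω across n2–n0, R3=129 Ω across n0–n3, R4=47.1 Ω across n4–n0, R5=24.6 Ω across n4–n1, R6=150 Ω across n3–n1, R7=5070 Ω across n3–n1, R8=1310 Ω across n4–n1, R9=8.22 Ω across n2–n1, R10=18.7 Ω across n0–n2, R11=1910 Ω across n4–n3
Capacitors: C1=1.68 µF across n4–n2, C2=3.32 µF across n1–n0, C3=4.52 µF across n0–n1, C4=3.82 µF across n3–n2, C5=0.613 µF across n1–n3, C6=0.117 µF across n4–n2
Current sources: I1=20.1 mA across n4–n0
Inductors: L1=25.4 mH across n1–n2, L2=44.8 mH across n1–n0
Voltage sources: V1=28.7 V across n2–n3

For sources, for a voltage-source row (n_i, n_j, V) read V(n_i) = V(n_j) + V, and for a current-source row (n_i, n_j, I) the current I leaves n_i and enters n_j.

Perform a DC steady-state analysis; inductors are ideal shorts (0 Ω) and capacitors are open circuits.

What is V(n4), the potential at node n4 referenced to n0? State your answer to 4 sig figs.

Element admittances at DC:
  Y(R1) = 0.0002096 S between n1,n0
  Y(C1) = 0.000 S between n4,n2
  Y(R2) = 0.03509 S between n2,n0
  Y(R3) = 0.007752 S between n0,n3
  Y(R4) = 0.02123 S between n4,n0
  Y(R5) = 0.04065 S between n4,n1
  Y(R6) = 0.006667 S between n3,n1
  Y(C2) = 0.000 S between n1,n0
  Y(C3) = 0.000 S between n0,n1
  Y(C4) = 0.000 S between n3,n2
  Y(R7) = 0.0001972 S between n3,n1
  Y(R8) = 0.0007634 S between n4,n1
  Y(R9) = 0.1217 S between n2,n1
  Y(R10) = 0.05348 S between n0,n2
  Y(C5) = 0.000 S between n1,n3
  I1: injects 0.0201 A into n0 (from n4)
  Y(R11) = 0.0005236 S between n4,n3
  Y(C6) = 0.000 S between n4,n2
  L1: short n1↔n2 (DC inductor)
  L2: short n1↔n0 (DC inductor)
  V1: constraint V(n2)−V(n3) = 28.7
Assemble and solve the 7×7 MNA system:
  V(n1)=0.000  V(n2)=0.000  V(n3)=-28.70  V(n4)=-0.5561
  i(L1)=-0.4342  i(L2)=0.2142  i(V1)=-0.4342

-0.5561 V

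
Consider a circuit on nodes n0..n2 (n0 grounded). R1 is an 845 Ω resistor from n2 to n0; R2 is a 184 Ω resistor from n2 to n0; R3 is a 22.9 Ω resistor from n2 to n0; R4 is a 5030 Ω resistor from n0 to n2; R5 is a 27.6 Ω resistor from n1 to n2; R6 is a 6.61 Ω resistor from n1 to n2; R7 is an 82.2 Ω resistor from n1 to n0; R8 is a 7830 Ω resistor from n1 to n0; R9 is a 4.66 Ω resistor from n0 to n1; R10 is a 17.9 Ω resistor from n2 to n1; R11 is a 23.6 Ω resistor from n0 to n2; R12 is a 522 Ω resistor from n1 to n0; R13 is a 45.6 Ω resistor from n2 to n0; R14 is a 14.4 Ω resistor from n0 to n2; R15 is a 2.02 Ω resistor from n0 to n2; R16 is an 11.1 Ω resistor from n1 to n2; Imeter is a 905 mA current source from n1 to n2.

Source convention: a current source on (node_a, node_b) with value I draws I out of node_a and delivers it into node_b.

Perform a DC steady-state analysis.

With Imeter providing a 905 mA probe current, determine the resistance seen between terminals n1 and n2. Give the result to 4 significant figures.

Element admittances at DC:
  Y(R1) = 0.001183 S between n2,n0
  Y(R2) = 0.005435 S between n2,n0
  Y(R3) = 0.04367 S between n2,n0
  Y(R4) = 0.0001988 S between n0,n2
  Y(R5) = 0.03623 S between n1,n2
  Y(R6) = 0.1513 S between n1,n2
  Y(R7) = 0.01217 S between n1,n0
  Y(R8) = 0.0001277 S between n1,n0
  Y(R9) = 0.2146 S between n0,n1
  Y(R10) = 0.05587 S between n2,n1
  Y(R11) = 0.04237 S between n0,n2
  Y(R12) = 0.001916 S between n1,n0
  Y(R13) = 0.02193 S between n2,n0
  Y(R14) = 0.06944 S between n0,n2
  Y(R15) = 0.4950 S between n0,n2
  Y(R16) = 0.09009 S between n1,n2
  Imeter: injects 0.905 A into n2 (from n1)
Assemble and solve the 2×2 MNA system:
  V(n1)=-1.342  V(n2)=0.4519

R_eq = 1.982 Ω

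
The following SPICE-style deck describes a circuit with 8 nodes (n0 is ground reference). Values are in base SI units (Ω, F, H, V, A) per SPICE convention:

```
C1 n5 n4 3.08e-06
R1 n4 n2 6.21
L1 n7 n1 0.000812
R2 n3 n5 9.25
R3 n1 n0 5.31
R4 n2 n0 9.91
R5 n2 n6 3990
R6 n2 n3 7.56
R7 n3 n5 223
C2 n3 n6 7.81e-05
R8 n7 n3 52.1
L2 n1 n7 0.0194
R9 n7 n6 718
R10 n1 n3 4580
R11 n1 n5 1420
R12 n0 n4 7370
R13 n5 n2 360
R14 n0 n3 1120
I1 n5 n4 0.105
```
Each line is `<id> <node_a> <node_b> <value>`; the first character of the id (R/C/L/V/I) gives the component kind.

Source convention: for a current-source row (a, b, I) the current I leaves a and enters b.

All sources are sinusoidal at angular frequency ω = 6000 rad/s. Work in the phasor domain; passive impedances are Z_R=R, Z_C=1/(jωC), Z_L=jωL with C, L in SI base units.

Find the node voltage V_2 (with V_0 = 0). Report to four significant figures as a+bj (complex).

Apply KCL at each of the 7 non-ground nodes and solve the resulting linear system.
Node n1: branches {L1, R3, L2, R10, R11} → V_1 = -0.05067+0.02321j
Node n2: branches {R1, R4, R5, R6, R13} → V_2 = 0.09799-0.04453j
Node n3: branches {R2, R6, R7, C2, R8, R10, R14} → V_3 = -0.4871+0.1782j
Node n4: branches {C1, R1, R12, I1} → V_4 = 0.6643-0.2648j
Node n5: branches {C1, R2, R7, R11, R13, I1} → V_5 = -1.257+0.4778j
Node n6: branches {R5, C2, R9} → V_6 = -0.4878+0.1767j
Node n7: branches {L1, R8, L2, R9} → V_7 = -0.06946-0.01700j

0.09799-0.04453j V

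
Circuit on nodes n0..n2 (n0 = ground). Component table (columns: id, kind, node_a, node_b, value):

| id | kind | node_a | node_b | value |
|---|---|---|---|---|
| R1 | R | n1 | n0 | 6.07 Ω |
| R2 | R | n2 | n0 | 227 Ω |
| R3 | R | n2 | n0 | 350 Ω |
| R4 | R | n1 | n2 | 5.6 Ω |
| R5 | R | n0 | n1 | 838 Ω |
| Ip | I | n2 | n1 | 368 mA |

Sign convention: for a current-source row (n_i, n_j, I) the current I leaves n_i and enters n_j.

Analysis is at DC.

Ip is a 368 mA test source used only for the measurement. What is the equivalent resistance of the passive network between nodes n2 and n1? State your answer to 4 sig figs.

Element admittances at DC:
  Y(R1) = 0.1647 S between n1,n0
  Y(R2) = 0.004405 S between n2,n0
  Y(R3) = 0.002857 S between n2,n0
  Y(R4) = 0.1786 S between n1,n2
  Y(R5) = 0.001193 S between n0,n1
  Ip: injects 0.368 A into n1 (from n2)
Assemble and solve the 2×2 MNA system:
  V(n1)=0.08317  V(n2)=-1.900

R_eq = 5.390 Ω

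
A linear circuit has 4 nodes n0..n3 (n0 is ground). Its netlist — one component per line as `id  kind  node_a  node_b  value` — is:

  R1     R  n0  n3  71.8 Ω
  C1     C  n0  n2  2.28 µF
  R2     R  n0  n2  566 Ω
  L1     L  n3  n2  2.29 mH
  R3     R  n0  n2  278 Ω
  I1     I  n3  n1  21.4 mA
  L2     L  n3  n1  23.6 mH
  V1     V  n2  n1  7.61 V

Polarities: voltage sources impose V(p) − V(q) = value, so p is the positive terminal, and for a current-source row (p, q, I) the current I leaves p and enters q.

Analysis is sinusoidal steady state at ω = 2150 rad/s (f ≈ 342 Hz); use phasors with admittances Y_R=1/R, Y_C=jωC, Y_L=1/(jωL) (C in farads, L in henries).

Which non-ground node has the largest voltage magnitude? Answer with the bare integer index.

1

MNA unknowns: 3 node voltages V₁..V_3 plus 1 source current (V1)
R1: Y=0.01393+0.000j on G[0,3]
C1: Y=0.000+0.004902j on G[0,2]
R2: Y=0.001767+0.000j on G[0,2]
L1: Y=0.000-0.2031j on G[3,2]
R3: Y=0.003597+0.000j on G[0,2]
I1: z[3]−=0.0214, z[1]+=0.0214
L2: Y=0.000-0.01971j on G[3,1]
V1: row V2−V1=7.61, i_V1 at 2,1
solve → V1=-7.133-0.06111j, V2=0.4769-0.06111j, V3=-0.2052-0.1443j
aux → i_V1=-0.01976+0.1365j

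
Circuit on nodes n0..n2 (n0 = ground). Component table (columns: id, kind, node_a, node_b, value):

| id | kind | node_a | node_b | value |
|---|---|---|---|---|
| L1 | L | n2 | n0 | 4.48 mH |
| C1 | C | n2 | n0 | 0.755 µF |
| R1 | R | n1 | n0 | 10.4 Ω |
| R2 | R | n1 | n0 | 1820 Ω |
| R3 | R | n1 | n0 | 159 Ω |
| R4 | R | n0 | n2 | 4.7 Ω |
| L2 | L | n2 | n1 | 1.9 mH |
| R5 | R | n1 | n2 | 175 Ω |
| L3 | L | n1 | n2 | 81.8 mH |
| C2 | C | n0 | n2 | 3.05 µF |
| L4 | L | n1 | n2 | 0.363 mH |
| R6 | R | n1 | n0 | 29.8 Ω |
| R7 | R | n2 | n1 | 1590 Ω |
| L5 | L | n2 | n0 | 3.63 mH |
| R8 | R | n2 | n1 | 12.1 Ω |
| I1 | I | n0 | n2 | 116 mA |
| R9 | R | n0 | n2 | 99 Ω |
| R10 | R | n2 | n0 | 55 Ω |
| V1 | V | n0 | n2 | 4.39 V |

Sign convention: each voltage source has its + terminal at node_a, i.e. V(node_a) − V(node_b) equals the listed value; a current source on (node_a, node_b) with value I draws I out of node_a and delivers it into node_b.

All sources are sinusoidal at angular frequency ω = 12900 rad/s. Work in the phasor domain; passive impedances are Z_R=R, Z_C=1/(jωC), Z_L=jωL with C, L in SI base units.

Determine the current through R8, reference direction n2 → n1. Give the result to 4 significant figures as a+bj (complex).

Apply KCL at each of the 2 non-ground nodes and solve the resulting linear system.
Node n1: branches {R1, R2, R3, L2, R5, L3, L4, R6, R7, R8} → V_1 = -3.225+1.319j
Node n2: branches {L1, C1, R4, L2, R5, L3, C2, L4, R7, L5, R8, I1, R9, R10, V1} → V_2 = -4.390+0.000j
Source currents: i(V1)=-1.615+0.1343j

-0.09629-0.1090j A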